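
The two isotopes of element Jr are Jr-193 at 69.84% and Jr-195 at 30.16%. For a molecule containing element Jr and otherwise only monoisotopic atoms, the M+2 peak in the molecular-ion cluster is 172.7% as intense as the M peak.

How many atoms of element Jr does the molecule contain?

4

For n independent Jr atoms, I(M+2)/I(M) = n · (abundance Jr-195) / (abundance Jr-193) = n · 0.3016/0.6984.
n = 1.727 × 0.6984/0.3016 = 4.00 ≈ 4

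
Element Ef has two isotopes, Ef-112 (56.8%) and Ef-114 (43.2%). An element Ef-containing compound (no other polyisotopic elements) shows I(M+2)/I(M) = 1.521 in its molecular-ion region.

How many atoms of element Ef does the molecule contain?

The M+2/M ratio from n Ef atoms is n · q/p = n · 0.432/0.568.
n = 1.521 × 0.568/0.432 = 2.00 ≈ 2

2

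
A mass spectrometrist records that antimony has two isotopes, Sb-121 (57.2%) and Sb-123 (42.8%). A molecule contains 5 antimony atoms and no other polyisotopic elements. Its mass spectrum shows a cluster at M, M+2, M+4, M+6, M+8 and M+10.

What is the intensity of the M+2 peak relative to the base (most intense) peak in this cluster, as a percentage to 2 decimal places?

66.82%

Term probabilities: M 0.0612, M+2 0.2291, M+4 0.3428, M+6 0.2565, M+8 0.0960, M+10 0.0144. Base peak = M+4.
P(M+4) = C(5,2) × 0.572^3 × 0.428^2 = 10 × 0.18714925 × 0.183184 = 0.342827 (base)
P(M+2) = C(5,1) × 0.572^4 × 0.428^1 = 5 × 0.10704937 × 0.4280 = 0.229086
Relative intensity = 0.229086 / 0.342827 × 100 = 66.82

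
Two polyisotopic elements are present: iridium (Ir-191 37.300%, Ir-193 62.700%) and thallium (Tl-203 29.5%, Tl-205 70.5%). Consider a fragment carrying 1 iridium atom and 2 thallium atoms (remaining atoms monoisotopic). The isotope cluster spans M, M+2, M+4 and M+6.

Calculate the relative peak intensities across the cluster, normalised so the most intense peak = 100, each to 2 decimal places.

Iridium pattern (n=1): 0.3730 : 0.6270
Thallium pattern (n=2): 0.087025 : 0.41595 : 0.497025
Convolve the two distributions (both contribute in 2-u steps):
  M: 0.3730×0.087025 = 0.032460
  M+2: 0.3730×0.41595 + 0.6270×0.087025 = 0.209714
  M+4: 0.3730×0.497025 + 0.6270×0.41595 = 0.446191
  M+6: 0.6270×0.497025 = 0.311635
Scale to base peak (0.446191) = 100: 7.27 : 47.00 : 100.00 : 69.84

7.27 : 47.00 : 100.00 : 69.84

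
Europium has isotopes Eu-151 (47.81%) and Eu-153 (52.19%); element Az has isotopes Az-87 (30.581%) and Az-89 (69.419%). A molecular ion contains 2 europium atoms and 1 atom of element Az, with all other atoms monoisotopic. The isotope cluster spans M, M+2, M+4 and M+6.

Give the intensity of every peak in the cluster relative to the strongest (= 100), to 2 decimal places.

16.27 : 72.44 : 100.00 : 44.00

Europium pattern (n=2): 0.22857961 : 0.49904078 : 0.27237961
Element Az pattern (n=1): 0.30581 : 0.69419
Convolve the two distributions (both contribute in 2-u steps):
  M: 0.22857961×0.30581 = 0.069902
  M+2: 0.22857961×0.69419 + 0.49904078×0.30581 = 0.311289
  M+4: 0.49904078×0.69419 + 0.27237961×0.30581 = 0.429726
  M+6: 0.27237961×0.69419 = 0.189083
Scale to base peak (0.429726) = 100: 16.27 : 72.44 : 100.00 : 44.00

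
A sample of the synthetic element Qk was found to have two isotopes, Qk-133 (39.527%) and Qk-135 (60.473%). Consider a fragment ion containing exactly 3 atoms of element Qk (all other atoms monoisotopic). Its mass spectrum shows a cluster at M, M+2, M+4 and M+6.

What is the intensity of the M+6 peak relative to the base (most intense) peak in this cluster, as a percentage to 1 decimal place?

Binomial terms of (0.39527 + 0.60473)^3: M 0.0618, M+2 0.2834, M+4 0.4336, M+6 0.2211 → M+4 is the base peak.
P(M+4) = C(3,2) × 0.39527^1 × 0.60473^2 = 3 × 0.39527 × 0.36569837 = 0.433649 (base)
P(M+6) = C(3,3) × 0.39527^0 × 0.60473^3 = 1 × 1.0000 × 0.22114878 = 0.221149
Relative intensity = 0.221149 / 0.433649 × 100 = 51.0

51.0%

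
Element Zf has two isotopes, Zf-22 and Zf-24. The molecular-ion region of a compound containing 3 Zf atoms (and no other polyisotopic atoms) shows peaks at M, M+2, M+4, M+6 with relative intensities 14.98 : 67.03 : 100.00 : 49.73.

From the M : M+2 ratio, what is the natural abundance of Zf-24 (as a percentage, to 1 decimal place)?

If p is the fraction of Zf that is Zf-22, then I(M+2)/I(M) = [C(3,1)·p^2·(1−p)] / p^3 = 3·(1−p)/p = 67.03/14.98 = 4.4746
(1−p)/p = 4.4746/3 = 1.4915  ⇒  p = 1/(1 + 1.4915) = 0.4014
Zf-22: 40.1%, Zf-24: 59.9%.

59.9%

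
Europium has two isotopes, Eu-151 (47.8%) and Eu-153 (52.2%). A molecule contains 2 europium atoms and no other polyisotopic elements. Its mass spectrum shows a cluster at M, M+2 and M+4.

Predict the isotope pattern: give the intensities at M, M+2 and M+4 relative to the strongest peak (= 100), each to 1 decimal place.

The 2 Eu atoms are independent, so intensities follow the terms of (0.478 + 0.522)^2.
P(M) = 0.478^2 = 0.228484
P(M+2) = 2 × 0.478^1 × 0.522^1 = 0.499032
P(M+4) = 0.522^2 = 0.272484
The M+2 peak is largest (0.499032); scaling to 100 gives 45.8 : 100.0 : 54.6.

45.8 : 100.0 : 54.6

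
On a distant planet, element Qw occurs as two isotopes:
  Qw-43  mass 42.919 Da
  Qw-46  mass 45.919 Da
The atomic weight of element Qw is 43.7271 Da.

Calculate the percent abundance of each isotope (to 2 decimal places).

Qw-43: 73.06%, Qw-46: 26.94%

Let x be the fractional abundance of Qw-43; then Qw-46 has abundance 1 − x.
42.919·x + 45.919·(1 − x) = 43.7271
(42.919 − 45.919)·x = 43.7271 − 45.919
x = -2.1919 / -3.000 = 0.73063 → 73.06% Qw-43, 26.94% Qw-46.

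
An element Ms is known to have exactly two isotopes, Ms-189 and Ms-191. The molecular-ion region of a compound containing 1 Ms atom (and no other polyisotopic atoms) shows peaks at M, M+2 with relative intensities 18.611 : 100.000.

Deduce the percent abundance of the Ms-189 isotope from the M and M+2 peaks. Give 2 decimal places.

15.69%

If p is the fraction of Ms that is Ms-189, then I(M+2)/I(M) = [C(1,1)·p^0·(1−p)] / p^1 = 1·(1−p)/p = 100.000/18.611 = 5.3732
(1−p)/p = 5.3732/1 = 5.3732  ⇒  p = 1/(1 + 5.3732) = 0.1569
Ms-189: 15.69%, Ms-191: 84.31%.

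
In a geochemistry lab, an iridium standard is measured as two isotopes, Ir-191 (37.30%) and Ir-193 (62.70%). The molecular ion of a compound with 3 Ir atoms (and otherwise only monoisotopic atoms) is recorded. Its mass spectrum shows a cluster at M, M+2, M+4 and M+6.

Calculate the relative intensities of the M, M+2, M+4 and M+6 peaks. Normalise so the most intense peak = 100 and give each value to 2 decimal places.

11.80 : 59.49 : 100.00 : 56.03

Each Ir atom is independently Ir-191 (p = 0.3730) or Ir-193 (q = 0.6270); the cluster is the binomial expansion (p + q)^3.
P(M) = 0.3730^3 = 0.051895
P(M+2) = 3 × 0.3730^2 × 0.6270^1 = 0.261702
P(M+4) = 3 × 0.3730^1 × 0.6270^2 = 0.439911
P(M+6) = 0.6270^3 = 0.246492
The M+4 peak is largest (0.439911); scaling to 100 gives 11.80 : 59.49 : 100.00 : 56.03.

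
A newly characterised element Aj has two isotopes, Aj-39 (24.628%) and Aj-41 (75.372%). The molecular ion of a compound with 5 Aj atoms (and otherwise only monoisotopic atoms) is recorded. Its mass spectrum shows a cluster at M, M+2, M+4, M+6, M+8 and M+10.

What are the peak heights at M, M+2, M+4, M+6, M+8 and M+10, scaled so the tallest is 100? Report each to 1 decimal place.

0.2 : 3.5 : 21.4 : 65.4 : 100.0 : 61.2

Each Aj atom is independently Aj-39 (p = 0.24628) or Aj-41 (q = 0.75372); the cluster is the binomial expansion (p + q)^5.
P(M) = 0.24628^5 = 0.000906
P(M+2) = 5 × 0.24628^4 × 0.75372^1 = 0.013864
P(M+4) = 10 × 0.24628^3 × 0.75372^2 = 0.084861
P(M+6) = 10 × 0.24628^2 × 0.75372^3 = 0.259710
P(M+8) = 5 × 0.24628^1 × 0.75372^4 = 0.397410
P(M+10) = 0.75372^5 = 0.243249
The M+8 peak is largest (0.397410); scaling to 100 gives 0.2 : 3.5 : 21.4 : 65.4 : 100.0 : 61.2.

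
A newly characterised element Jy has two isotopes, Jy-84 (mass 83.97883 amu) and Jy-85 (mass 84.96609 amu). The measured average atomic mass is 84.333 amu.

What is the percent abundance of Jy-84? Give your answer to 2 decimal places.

Writing the weighted mean with unknown fraction x of Jy-84:
83.97883·x + 84.96609·(1 − x) = 84.333
(83.97883 − 84.96609)·x = 84.333 − 84.96609
x = -0.63309 / -0.98726 = 0.64126 → 64.13% Jy-84, 35.87% Jy-85.

64.13%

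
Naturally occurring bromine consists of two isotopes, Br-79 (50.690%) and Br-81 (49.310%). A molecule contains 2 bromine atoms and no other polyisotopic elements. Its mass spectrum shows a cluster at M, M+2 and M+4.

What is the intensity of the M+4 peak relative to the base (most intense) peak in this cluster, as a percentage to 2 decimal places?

48.64%

(0.50690 + 0.49310)^2 gives M 0.2569, M+2 0.4999, M+4 0.2431; the largest is M+2.
P(M+2) = C(2,1) × 0.50690^1 × 0.49310^1 = 2 × 0.5069 × 0.4931 = 0.499905 (base)
P(M+4) = C(2,2) × 0.50690^0 × 0.49310^2 = 1 × 1.0000 × 0.24314761 = 0.243148
Relative intensity = 0.243148 / 0.499905 × 100 = 48.64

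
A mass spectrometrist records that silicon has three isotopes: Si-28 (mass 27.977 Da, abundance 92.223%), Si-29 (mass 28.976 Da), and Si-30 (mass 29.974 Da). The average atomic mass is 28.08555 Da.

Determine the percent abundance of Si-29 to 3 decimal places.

The remaining 7.777% is split between Si-29 (fraction x) and Si-30 (fraction 0.07777 − x).
Substituting: 28.976x + 29.974(0.07777 − x) = 2.28432129
(28.976 − 29.974)x = -0.04675669  ⇒  x = 0.04685, y = 0.03092
Si-29: 4.685%, Si-30: 3.092%.

4.685%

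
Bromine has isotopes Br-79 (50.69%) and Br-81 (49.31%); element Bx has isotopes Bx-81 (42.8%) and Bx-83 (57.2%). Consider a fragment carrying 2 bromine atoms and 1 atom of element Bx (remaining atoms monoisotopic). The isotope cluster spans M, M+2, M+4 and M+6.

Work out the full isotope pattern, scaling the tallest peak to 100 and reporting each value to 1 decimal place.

28.2 : 92.5 : 100.0 : 35.7

Bromine pattern (n=2): 0.25694761 : 0.49990478 : 0.24314761
Element Bx pattern (n=1): 0.4280 : 0.5720
Convolve the two distributions (both contribute in 2-u steps):
  M: 0.25694761×0.4280 = 0.109974
  M+2: 0.25694761×0.5720 + 0.49990478×0.4280 = 0.360933
  M+4: 0.49990478×0.5720 + 0.24314761×0.4280 = 0.390013
  M+6: 0.24314761×0.5720 = 0.139080
Scale to base peak (0.390013) = 100: 28.2 : 92.5 : 100.0 : 35.7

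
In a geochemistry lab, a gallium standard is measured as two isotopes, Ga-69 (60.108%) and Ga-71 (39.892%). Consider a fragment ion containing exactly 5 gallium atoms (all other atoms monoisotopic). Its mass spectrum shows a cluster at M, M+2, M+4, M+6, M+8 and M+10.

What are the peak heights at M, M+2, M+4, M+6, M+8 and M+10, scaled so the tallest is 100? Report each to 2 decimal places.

Expanding (0.60108 + 0.39892)^5:
P(M) = 0.60108^5 = 0.078462
P(M+2) = 5 × 0.60108^4 × 0.39892^1 = 0.260366
P(M+4) = 10 × 0.60108^3 × 0.39892^2 = 0.345596
P(M+6) = 10 × 0.60108^2 × 0.39892^3 = 0.229362
P(M+8) = 5 × 0.60108^1 × 0.39892^4 = 0.076111
P(M+10) = 0.39892^5 = 0.010103
The M+4 peak is largest (0.345596); scaling to 100 gives 22.70 : 75.34 : 100.00 : 66.37 : 22.02 : 2.92.

22.70 : 75.34 : 100.00 : 66.37 : 22.02 : 2.92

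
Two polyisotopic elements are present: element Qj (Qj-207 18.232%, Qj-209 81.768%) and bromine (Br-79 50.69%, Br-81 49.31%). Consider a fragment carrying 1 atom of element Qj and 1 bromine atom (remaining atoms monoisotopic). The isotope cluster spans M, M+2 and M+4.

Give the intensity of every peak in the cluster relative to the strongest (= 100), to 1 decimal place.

Element Qj pattern (n=1): 0.18232 : 0.81768
Bromine pattern (n=1): 0.5069 : 0.4931
Convolve the two distributions (both contribute in 2-u steps):
  M: 0.18232×0.5069 = 0.092418
  M+2: 0.18232×0.4931 + 0.81768×0.5069 = 0.504384
  M+4: 0.81768×0.4931 = 0.403198
Scale to base peak (0.504384) = 100: 18.3 : 100.0 : 79.9

18.3 : 100.0 : 79.9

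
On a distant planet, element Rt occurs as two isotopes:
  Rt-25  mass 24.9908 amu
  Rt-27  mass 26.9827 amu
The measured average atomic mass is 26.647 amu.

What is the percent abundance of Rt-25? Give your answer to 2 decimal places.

16.85%

With x = fraction of Rt-25 (so Rt-27 is 1 − x):
24.9908·x + 26.9827·(1 − x) = 26.647
(24.9908 − 26.9827)·x = 26.647 − 26.9827
x = -0.3357 / -1.9919 = 0.16853 → 16.85% Rt-25, 83.15% Rt-27.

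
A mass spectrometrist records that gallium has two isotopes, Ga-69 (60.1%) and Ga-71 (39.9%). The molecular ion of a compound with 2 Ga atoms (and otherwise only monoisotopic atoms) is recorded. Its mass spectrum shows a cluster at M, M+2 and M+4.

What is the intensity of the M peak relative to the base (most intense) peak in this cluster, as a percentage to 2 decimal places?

Term probabilities: M 0.3612, M+2 0.4796, M+4 0.1592. Base peak = M+2.
P(M+2) = C(2,1) × 0.601^1 × 0.399^1 = 2 × 0.6010 × 0.3990 = 0.479598 (base)
P(M) = C(2,0) × 0.601^2 × 0.399^0 = 1 × 0.361201 × 1.0000 = 0.361201
Relative intensity = 0.361201 / 0.479598 × 100 = 75.31

75.31%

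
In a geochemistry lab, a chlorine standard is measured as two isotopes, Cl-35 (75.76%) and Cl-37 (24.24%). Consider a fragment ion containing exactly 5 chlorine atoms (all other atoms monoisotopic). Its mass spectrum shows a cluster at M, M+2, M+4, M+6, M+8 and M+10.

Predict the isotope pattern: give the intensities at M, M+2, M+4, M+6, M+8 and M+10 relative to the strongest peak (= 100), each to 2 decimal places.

62.51 : 100.00 : 63.99 : 20.47 : 3.28 : 0.21

The 5 Cl atoms are independent, so intensities follow the terms of (0.7576 + 0.2424)^5.
P(M) = 0.7576^5 = 0.249574
P(M+2) = 5 × 0.7576^4 × 0.2424^1 = 0.399266
P(M+4) = 10 × 0.7576^3 × 0.2424^2 = 0.255497
P(M+6) = 10 × 0.7576^2 × 0.2424^3 = 0.081748
P(M+8) = 5 × 0.7576^1 × 0.2424^4 = 0.013078
P(M+10) = 0.2424^5 = 0.000837
The M+2 peak is largest (0.399266); scaling to 100 gives 62.51 : 100.00 : 63.99 : 20.47 : 3.28 : 0.21.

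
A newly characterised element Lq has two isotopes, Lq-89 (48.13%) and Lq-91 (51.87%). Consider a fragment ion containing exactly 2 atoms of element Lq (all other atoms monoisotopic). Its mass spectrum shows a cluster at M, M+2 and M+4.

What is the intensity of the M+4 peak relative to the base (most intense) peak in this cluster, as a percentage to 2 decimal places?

53.89%

(0.4813 + 0.5187)^2 gives M 0.2316, M+2 0.4993, M+4 0.2690; the largest is M+2.
P(M+2) = C(2,1) × 0.4813^1 × 0.5187^1 = 2 × 0.4813 × 0.5187 = 0.499301 (base)
P(M+4) = C(2,2) × 0.4813^0 × 0.5187^2 = 1 × 1.0000 × 0.26904969 = 0.269050
Relative intensity = 0.269050 / 0.499301 × 100 = 53.89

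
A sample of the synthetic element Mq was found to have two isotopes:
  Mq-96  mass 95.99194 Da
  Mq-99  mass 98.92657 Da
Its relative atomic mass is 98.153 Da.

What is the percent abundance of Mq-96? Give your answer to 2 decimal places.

26.36%

Writing the weighted mean with unknown fraction x of Mq-96:
95.99194·x + 98.92657·(1 − x) = 98.153
(95.99194 − 98.92657)·x = 98.153 − 98.92657
x = -0.77357 / -2.93463 = 0.26360 → 26.36% Mq-96, 73.64% Mq-99.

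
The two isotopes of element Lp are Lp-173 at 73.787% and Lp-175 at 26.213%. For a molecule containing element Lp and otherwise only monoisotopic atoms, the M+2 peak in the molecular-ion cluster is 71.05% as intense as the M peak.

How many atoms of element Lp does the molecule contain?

2

The M+2/M ratio from n Lp atoms is n · q/p = n · 0.26213/0.73787.
n = 0.7105 × 0.73787/0.26213 = 2.00 ≈ 2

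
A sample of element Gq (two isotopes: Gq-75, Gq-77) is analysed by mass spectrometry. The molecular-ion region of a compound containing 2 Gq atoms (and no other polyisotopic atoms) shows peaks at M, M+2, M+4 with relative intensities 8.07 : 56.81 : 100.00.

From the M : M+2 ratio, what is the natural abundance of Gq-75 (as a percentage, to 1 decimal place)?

22.1%

Write p for the Gq-75 fraction. I(M+2)/I(M) = [C(2,1)·p^1·(1−p)] / p^2 = 2·(1−p)/p = 56.81/8.07 = 7.0397
(1−p)/p = 7.0397/2 = 3.5198  ⇒  p = 1/(1 + 3.5198) = 0.2212
Gq-75: 22.1%, Gq-77: 77.9%.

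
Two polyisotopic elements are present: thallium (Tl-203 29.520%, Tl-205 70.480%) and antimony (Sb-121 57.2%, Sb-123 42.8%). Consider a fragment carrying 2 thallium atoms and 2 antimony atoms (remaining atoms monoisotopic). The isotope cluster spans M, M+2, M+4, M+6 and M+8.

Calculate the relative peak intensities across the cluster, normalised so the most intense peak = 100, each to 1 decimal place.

Thallium pattern (n=2): 0.08714304 : 0.41611392 : 0.49674304
Antimony pattern (n=2): 0.327184 : 0.489632 : 0.183184
Convolve the two distributions (both contribute in 2-u steps):
  M: 0.08714304×0.327184 = 0.028512
  M+2: 0.08714304×0.489632 + 0.41611392×0.327184 = 0.178814
  M+4: 0.08714304×0.183184 + 0.41611392×0.489632 + 0.49674304×0.327184 = 0.382232
  M+6: 0.41611392×0.183184 + 0.49674304×0.489632 = 0.319447
  M+8: 0.49674304×0.183184 = 0.090995
Scale to base peak (0.382232) = 100: 7.5 : 46.8 : 100.0 : 83.6 : 23.8

7.5 : 46.8 : 100.0 : 83.6 : 23.8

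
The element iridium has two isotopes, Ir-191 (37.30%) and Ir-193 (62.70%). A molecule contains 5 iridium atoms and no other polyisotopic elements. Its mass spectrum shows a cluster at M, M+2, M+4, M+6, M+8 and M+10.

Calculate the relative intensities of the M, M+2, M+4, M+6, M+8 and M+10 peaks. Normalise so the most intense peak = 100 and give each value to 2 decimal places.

The 5 Ir atoms are independent, so intensities follow the terms of (0.3730 + 0.6270)^5.
P(M) = 0.3730^5 = 0.007220
P(M+2) = 5 × 0.3730^4 × 0.6270^1 = 0.060684
P(M+4) = 10 × 0.3730^3 × 0.6270^2 = 0.204015
P(M+6) = 10 × 0.3730^2 × 0.6270^3 = 0.342942
P(M+8) = 5 × 0.3730^1 × 0.6270^4 = 0.288237
P(M+10) = 0.6270^5 = 0.096903
The M+6 peak is largest (0.342942); scaling to 100 gives 2.11 : 17.70 : 59.49 : 100.00 : 84.05 : 28.26.

2.11 : 17.70 : 59.49 : 100.00 : 84.05 : 28.26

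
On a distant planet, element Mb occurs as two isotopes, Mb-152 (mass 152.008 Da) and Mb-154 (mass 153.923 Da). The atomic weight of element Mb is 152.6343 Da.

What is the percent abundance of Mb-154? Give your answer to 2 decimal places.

Writing the weighted mean with unknown fraction x of Mb-152:
152.008·x + 153.923·(1 − x) = 152.6343
(152.008 − 153.923)·x = 152.6343 − 153.923
x = -1.2887 / -1.915 = 0.67295 → 67.30% Mb-152, 32.70% Mb-154.

32.70%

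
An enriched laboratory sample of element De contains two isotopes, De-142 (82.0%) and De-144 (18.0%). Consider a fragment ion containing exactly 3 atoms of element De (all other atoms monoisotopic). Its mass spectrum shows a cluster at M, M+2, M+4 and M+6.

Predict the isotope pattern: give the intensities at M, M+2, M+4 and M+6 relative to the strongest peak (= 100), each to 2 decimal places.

100.00 : 65.85 : 14.46 : 1.06

Each De atom is independently De-142 (p = 0.820) or De-144 (q = 0.180); the cluster is the binomial expansion (p + q)^3.
P(M) = 0.820^3 = 0.551368
P(M+2) = 3 × 0.820^2 × 0.180^1 = 0.363096
P(M+4) = 3 × 0.820^1 × 0.180^2 = 0.079704
P(M+6) = 0.180^3 = 0.005832
The M peak is largest (0.551368); scaling to 100 gives 100.00 : 65.85 : 14.46 : 1.06.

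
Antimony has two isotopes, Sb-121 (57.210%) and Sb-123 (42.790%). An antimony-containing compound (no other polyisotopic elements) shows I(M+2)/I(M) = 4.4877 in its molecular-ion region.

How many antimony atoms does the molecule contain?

With n Sb atoms, P(M+2)/P(M) = C(n,1)·p^(n−1)q / p^n = n·q/p = n · 0.42790/0.57210.
n = 4.4877 × 0.57210/0.42790 = 6.00 ≈ 6

6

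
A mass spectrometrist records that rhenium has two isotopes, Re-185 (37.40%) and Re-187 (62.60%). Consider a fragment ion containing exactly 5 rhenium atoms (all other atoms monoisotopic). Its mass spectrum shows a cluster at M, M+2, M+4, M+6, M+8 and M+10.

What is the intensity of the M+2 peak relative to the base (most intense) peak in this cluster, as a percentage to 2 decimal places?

Binomial terms of (0.3740 + 0.6260)^5: M 0.0073, M+2 0.0612, M+4 0.2050, M+6 0.3431, M+8 0.2872, M+10 0.0961 → M+6 is the base peak.
P(M+6) = C(5,3) × 0.3740^2 × 0.6260^3 = 10 × 0.139876 × 0.24531438 = 0.343136 (base)
P(M+2) = C(5,1) × 0.3740^4 × 0.6260^1 = 5 × 0.0195653 × 0.6260 = 0.061239
Relative intensity = 0.061239 / 0.343136 × 100 = 17.85

17.85%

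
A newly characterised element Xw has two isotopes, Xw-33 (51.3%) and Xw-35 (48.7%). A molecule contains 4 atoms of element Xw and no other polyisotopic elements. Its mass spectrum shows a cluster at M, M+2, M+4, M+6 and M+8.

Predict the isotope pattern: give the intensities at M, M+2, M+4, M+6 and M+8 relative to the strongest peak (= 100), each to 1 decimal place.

18.5 : 70.2 : 100.0 : 63.3 : 15.0

Each Xw atom is independently Xw-33 (p = 0.513) or Xw-35 (q = 0.487); the cluster is the binomial expansion (p + q)^4.
P(M) = 0.513^4 = 0.069258
P(M+2) = 4 × 0.513^3 × 0.487^1 = 0.262991
P(M+4) = 6 × 0.513^2 × 0.487^2 = 0.374493
P(M+6) = 4 × 0.513^1 × 0.487^3 = 0.237009
P(M+8) = 0.487^4 = 0.056249
The M+4 peak is largest (0.374493); scaling to 100 gives 18.5 : 70.2 : 100.0 : 63.3 : 15.0.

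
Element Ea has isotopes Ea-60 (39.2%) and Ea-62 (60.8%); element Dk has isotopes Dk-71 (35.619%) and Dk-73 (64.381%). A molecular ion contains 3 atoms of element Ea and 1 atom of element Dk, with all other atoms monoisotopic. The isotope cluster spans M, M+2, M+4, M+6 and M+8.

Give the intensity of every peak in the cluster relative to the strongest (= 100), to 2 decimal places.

5.96 : 38.51 : 93.15 : 100.00 : 40.20

Element Ea pattern (n=3): 0.06023629 : 0.28028314 : 0.43472486 : 0.22475571
Element Dk pattern (n=1): 0.35619 : 0.64381
Convolve the two distributions (both contribute in 2-u steps):
  M: 0.06023629×0.35619 = 0.021456
  M+2: 0.06023629×0.64381 + 0.28028314×0.35619 = 0.138615
  M+4: 0.28028314×0.64381 + 0.43472486×0.35619 = 0.335294
  M+6: 0.43472486×0.64381 + 0.22475571×0.35619 = 0.359936
  M+8: 0.22475571×0.64381 = 0.144700
Scale to base peak (0.359936) = 100: 5.96 : 38.51 : 93.15 : 100.00 : 40.20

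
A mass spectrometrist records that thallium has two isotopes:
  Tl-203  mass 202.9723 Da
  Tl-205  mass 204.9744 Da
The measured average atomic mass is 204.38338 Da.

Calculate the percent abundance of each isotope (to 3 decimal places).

Tl-203: 29.520%, Tl-205: 70.480%

Let x be the fractional abundance of Tl-203; then Tl-205 has abundance 1 − x.
202.9723·x + 204.9744·(1 − x) = 204.38338
(202.9723 − 204.9744)·x = 204.38338 − 204.9744
x = -0.59102 / -2.0021 = 0.29520 → 29.520% Tl-203, 70.480% Tl-205.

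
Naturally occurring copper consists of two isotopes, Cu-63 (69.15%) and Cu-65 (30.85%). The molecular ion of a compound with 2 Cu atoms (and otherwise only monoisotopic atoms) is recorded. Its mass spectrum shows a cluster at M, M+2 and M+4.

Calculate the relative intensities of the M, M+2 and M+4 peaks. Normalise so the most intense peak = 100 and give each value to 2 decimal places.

Each Cu atom is independently Cu-63 (p = 0.6915) or Cu-65 (q = 0.3085); the cluster is the binomial expansion (p + q)^2.
P(M) = 0.6915^2 = 0.478172
P(M+2) = 2 × 0.6915^1 × 0.3085^1 = 0.426656
P(M+4) = 0.3085^2 = 0.095172
The M peak is largest (0.478172); scaling to 100 gives 100.00 : 89.23 : 19.90.

100.00 : 89.23 : 19.90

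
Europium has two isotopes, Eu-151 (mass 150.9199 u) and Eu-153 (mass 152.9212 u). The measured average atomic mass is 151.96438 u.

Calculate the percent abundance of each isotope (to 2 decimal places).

Let x be the fractional abundance of Eu-151; then Eu-153 has abundance 1 − x.
150.9199·x + 152.9212·(1 − x) = 151.96438
(150.9199 − 152.9212)·x = 151.96438 − 152.9212
x = -0.95682 / -2.0013 = 0.47810 → 47.81% Eu-151, 52.19% Eu-153.

Eu-151: 47.81%, Eu-153: 52.19%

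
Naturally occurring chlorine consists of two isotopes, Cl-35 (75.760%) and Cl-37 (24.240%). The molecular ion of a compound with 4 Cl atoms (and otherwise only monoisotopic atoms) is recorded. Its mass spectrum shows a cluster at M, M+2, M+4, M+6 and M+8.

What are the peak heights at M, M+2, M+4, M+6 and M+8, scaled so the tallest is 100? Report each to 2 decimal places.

78.14 : 100.00 : 47.99 : 10.24 : 0.82

The 4 Cl atoms are independent, so intensities follow the terms of (0.75760 + 0.24240)^4.
P(M) = 0.75760^4 = 0.329428
P(M+2) = 4 × 0.75760^3 × 0.24240^1 = 0.421612
P(M+4) = 6 × 0.75760^2 × 0.24240^2 = 0.202347
P(M+6) = 4 × 0.75760^1 × 0.24240^3 = 0.043162
P(M+8) = 0.24240^4 = 0.003452
The M+2 peak is largest (0.421612); scaling to 100 gives 78.14 : 100.00 : 47.99 : 10.24 : 0.82.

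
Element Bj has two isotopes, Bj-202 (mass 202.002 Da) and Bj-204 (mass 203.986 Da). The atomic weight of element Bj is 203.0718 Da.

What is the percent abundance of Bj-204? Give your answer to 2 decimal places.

Writing the weighted mean with unknown fraction x of Bj-202:
202.002·x + 203.986·(1 − x) = 203.0718
(202.002 − 203.986)·x = 203.0718 − 203.986
x = -0.9142 / -1.984 = 0.46079 → 46.08% Bj-202, 53.92% Bj-204.

53.92%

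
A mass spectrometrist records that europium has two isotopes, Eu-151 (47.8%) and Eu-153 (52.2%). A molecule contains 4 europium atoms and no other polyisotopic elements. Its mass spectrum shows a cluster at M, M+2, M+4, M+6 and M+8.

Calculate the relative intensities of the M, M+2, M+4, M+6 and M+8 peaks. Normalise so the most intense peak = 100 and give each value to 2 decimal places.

The 4 Eu atoms are independent, so intensities follow the terms of (0.478 + 0.522)^4.
P(M) = 0.478^4 = 0.052205
P(M+2) = 4 × 0.478^3 × 0.522^1 = 0.228042
P(M+4) = 6 × 0.478^2 × 0.522^2 = 0.373549
P(M+6) = 4 × 0.478^1 × 0.522^3 = 0.271956
P(M+8) = 0.522^4 = 0.074248
The M+4 peak is largest (0.373549); scaling to 100 gives 13.98 : 61.05 : 100.00 : 72.80 : 19.88.

13.98 : 61.05 : 100.00 : 72.80 : 19.88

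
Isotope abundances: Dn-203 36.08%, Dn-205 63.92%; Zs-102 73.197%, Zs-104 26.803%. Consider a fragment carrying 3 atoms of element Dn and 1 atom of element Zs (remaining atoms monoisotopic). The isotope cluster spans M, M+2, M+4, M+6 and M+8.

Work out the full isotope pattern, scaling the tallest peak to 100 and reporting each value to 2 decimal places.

Element Dn pattern (n=3): 0.04696773 : 0.24962672 : 0.44224336 : 0.26116219
Element Zs pattern (n=1): 0.73197 : 0.26803
Convolve the two distributions (both contribute in 2-u steps):
  M: 0.04696773×0.73197 = 0.034379
  M+2: 0.04696773×0.26803 + 0.24962672×0.73197 = 0.195308
  M+4: 0.24962672×0.26803 + 0.44224336×0.73197 = 0.390616
  M+6: 0.44224336×0.26803 + 0.26116219×0.73197 = 0.309697
  M+8: 0.26116219×0.26803 = 0.069999
Scale to base peak (0.390616) = 100: 8.80 : 50.00 : 100.00 : 79.28 : 17.92

8.80 : 50.00 : 100.00 : 79.28 : 17.92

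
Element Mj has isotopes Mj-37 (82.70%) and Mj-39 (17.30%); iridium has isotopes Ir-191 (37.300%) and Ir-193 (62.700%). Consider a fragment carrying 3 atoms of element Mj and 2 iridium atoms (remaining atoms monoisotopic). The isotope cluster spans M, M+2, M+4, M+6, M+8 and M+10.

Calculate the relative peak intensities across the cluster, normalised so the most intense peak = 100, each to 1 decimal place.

19.7 : 78.7 : 100.0 : 43.9 : 7.9 : 0.5

Element Mj pattern (n=3): 0.56560928 : 0.35495915 : 0.07425385 : 0.00517772
Iridium pattern (n=2): 0.139129 : 0.467742 : 0.393129
Convolve the two distributions (both contribute in 2-u steps):
  M: 0.56560928×0.139129 = 0.078693
  M+2: 0.56560928×0.467742 + 0.35495915×0.139129 = 0.313944
  M+4: 0.56560928×0.393129 + 0.35495915×0.467742 + 0.07425385×0.139129 = 0.398718
  M+6: 0.35495915×0.393129 + 0.07425385×0.467742 + 0.00517772×0.139129 = 0.174997
  M+8: 0.07425385×0.393129 + 0.00517772×0.467742 = 0.031613
  M+10: 0.00517772×0.393129 = 0.002036
Scale to base peak (0.398718) = 100: 19.7 : 78.7 : 100.0 : 43.9 : 7.9 : 0.5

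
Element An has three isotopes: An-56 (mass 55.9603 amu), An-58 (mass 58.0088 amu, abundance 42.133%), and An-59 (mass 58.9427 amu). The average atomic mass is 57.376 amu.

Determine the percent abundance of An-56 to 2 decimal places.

39.34%

The remaining 57.867% is split between An-56 (fraction x) and An-59 (fraction 0.57867 − x).
Substituting: 55.9603x + 58.9427(0.57867 − x) = 32.935152296
(55.9603 − 58.9427)x = -1.173219913  ⇒  x = 0.39338, y = 0.18529
An-56: 39.34%, An-59: 18.53%.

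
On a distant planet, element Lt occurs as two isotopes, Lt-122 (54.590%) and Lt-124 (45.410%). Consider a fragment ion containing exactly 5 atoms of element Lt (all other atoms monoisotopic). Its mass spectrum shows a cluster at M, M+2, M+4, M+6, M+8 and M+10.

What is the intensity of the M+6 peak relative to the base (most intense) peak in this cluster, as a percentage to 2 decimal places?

(0.54590 + 0.45410)^5 gives M 0.0485, M+2 0.2016, M+4 0.3355, M+6 0.2790, M+8 0.1161, M+10 0.0193; the largest is M+4.
P(M+4) = C(5,2) × 0.54590^3 × 0.45410^2 = 10 × 0.16268192 × 0.20620681 = 0.335461 (base)
P(M+6) = C(5,3) × 0.54590^2 × 0.45410^3 = 10 × 0.29800681 × 0.09363851 = 0.279049
Relative intensity = 0.279049 / 0.335461 × 100 = 83.18

83.18%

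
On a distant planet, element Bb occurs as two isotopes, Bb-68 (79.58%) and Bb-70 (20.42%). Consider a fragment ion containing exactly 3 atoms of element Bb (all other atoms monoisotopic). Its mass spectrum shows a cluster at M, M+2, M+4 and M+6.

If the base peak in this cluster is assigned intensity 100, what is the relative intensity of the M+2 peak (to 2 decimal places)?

76.98

Term probabilities: M 0.5040, M+2 0.3880, M+4 0.0995, M+6 0.0085. Base peak = M.
P(M) = C(3,0) × 0.7958^3 × 0.2042^0 = 1 × 0.50397826 × 1.0000 = 0.503978 (base)
P(M+2) = C(3,1) × 0.7958^2 × 0.2042^1 = 3 × 0.63329764 × 0.2042 = 0.387958
Relative intensity = 0.387958 / 0.503978 × 100 = 76.98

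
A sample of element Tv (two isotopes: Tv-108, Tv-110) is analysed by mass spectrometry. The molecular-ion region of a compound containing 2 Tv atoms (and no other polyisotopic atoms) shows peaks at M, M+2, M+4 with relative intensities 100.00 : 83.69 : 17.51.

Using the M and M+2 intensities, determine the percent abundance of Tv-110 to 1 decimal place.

Let p = fractional abundance of Tv-108. I(M+2)/I(M) = [C(2,1)·p^1·(1−p)] / p^2 = 2·(1−p)/p = 83.69/100.00 = 0.8369
(1−p)/p = 0.8369/2 = 0.4184  ⇒  p = 1/(1 + 0.4184) = 0.7050
Tv-108: 70.5%, Tv-110: 29.5%.

29.5%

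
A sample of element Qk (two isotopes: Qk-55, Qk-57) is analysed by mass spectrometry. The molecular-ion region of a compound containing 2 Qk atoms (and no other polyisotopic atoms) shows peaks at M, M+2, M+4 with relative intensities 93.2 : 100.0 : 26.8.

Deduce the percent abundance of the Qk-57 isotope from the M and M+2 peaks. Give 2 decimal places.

If p is the fraction of Qk that is Qk-55, then I(M+2)/I(M) = [C(2,1)·p^1·(1−p)] / p^2 = 2·(1−p)/p = 100.0/93.2 = 1.0730
(1−p)/p = 1.0730/2 = 0.5365  ⇒  p = 1/(1 + 0.5365) = 0.6508
Qk-55: 65.08%, Qk-57: 34.92%.

34.92%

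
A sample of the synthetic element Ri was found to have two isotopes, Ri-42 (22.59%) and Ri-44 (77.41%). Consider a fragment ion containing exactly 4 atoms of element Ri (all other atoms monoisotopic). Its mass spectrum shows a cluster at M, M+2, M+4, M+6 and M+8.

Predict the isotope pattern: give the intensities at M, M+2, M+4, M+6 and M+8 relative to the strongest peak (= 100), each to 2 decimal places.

Each Ri atom is independently Ri-42 (p = 0.2259) or Ri-44 (q = 0.7741); the cluster is the binomial expansion (p + q)^4.
P(M) = 0.2259^4 = 0.002604
P(M+2) = 4 × 0.2259^3 × 0.7741^1 = 0.035695
P(M+4) = 6 × 0.2259^2 × 0.7741^2 = 0.183475
P(M+6) = 4 × 0.2259^1 × 0.7741^3 = 0.419148
P(M+8) = 0.7741^4 = 0.359078
The M+6 peak is largest (0.419148); scaling to 100 gives 0.62 : 8.52 : 43.77 : 100.00 : 85.67.

0.62 : 8.52 : 43.77 : 100.00 : 85.67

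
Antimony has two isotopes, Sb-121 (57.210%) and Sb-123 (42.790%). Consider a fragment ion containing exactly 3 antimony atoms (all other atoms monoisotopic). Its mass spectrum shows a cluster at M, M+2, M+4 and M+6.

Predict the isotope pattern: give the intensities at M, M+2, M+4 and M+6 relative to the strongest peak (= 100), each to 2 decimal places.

44.57 : 100.00 : 74.79 : 18.65

Each Sb atom is independently Sb-121 (p = 0.57210) or Sb-123 (q = 0.42790); the cluster is the binomial expansion (p + q)^3.
P(M) = 0.57210^3 = 0.187247
P(M+2) = 3 × 0.57210^2 × 0.42790^1 = 0.420153
P(M+4) = 3 × 0.57210^1 × 0.42790^2 = 0.314252
P(M+6) = 0.42790^3 = 0.078348
The M+2 peak is largest (0.420153); scaling to 100 gives 44.57 : 100.00 : 74.79 : 18.65.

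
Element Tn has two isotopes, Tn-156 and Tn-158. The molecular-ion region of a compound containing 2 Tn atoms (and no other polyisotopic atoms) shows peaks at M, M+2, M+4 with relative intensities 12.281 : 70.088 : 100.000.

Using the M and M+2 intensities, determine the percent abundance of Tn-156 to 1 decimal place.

26.0%

Let p = fractional abundance of Tn-156. I(M+2)/I(M) = [C(2,1)·p^1·(1−p)] / p^2 = 2·(1−p)/p = 70.088/12.281 = 5.7070
(1−p)/p = 5.7070/2 = 2.8535  ⇒  p = 1/(1 + 2.8535) = 0.2595
Tn-156: 26.0%, Tn-158: 74.0%.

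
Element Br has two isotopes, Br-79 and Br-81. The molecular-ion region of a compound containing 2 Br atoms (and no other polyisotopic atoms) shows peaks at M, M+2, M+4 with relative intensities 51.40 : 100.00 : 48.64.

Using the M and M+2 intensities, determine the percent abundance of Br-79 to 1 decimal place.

50.7%

Let p = fractional abundance of Br-79. I(M+2)/I(M) = [C(2,1)·p^1·(1−p)] / p^2 = 2·(1−p)/p = 100.00/51.40 = 1.9455
(1−p)/p = 1.9455/2 = 0.9728  ⇒  p = 1/(1 + 0.9728) = 0.5069
Br-79: 50.7%, Br-81: 49.3%.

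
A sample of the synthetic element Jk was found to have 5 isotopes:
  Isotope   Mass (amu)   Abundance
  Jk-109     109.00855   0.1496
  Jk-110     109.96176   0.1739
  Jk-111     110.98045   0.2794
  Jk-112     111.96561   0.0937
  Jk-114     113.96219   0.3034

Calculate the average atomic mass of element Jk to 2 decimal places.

Weight each isotope mass by its fractional abundance: 0.1496 × 109.00855 + 0.1739 × 109.96176 + 0.2794 × 110.98045 + 0.0937 × 111.96561 + 0.3034 × 113.96219
= 16.307679 + 19.122350 + 31.007938 + 10.491178 + 34.576128 = 111.505273 amu

111.51 amu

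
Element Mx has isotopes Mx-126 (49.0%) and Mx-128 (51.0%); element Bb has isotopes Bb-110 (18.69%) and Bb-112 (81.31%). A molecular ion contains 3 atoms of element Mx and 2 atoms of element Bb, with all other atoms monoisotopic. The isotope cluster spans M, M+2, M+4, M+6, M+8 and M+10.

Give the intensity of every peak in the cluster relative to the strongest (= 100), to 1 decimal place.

1.1 : 13.4 : 55.8 : 100.0 : 80.6 : 24.1

Element Mx pattern (n=3): 0.117649 : 0.367353 : 0.382347 : 0.132651
Element Bb pattern (n=2): 0.03493161 : 0.30393678 : 0.66113161
Convolve the two distributions (both contribute in 2-u steps):
  M: 0.117649×0.03493161 = 0.004110
  M+2: 0.117649×0.30393678 + 0.367353×0.03493161 = 0.048590
  M+4: 0.117649×0.66113161 + 0.367353×0.30393678 + 0.382347×0.03493161 = 0.202790
  M+6: 0.367353×0.66113161 + 0.382347×0.30393678 + 0.132651×0.03493161 = 0.363712
  M+8: 0.382347×0.66113161 + 0.132651×0.30393678 = 0.293099
  M+10: 0.132651×0.66113161 = 0.087700
Scale to base peak (0.363712) = 100: 1.1 : 13.4 : 55.8 : 100.0 : 80.6 : 24.1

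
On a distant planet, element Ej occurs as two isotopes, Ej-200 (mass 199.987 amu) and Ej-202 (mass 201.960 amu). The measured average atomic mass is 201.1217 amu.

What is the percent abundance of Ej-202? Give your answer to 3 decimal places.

57.511%

Writing the weighted mean with unknown fraction x of Ej-200:
199.987·x + 201.960·(1 − x) = 201.1217
(199.987 − 201.960)·x = 201.1217 − 201.960
x = -0.8383 / -1.973 = 0.42489 → 42.489% Ej-200, 57.511% Ej-202.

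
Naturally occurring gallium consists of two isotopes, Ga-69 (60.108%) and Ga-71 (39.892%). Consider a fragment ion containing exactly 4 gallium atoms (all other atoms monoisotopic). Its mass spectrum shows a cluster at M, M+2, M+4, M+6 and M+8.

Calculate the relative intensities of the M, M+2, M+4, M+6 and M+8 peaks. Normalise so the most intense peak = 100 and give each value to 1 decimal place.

37.7 : 100.0 : 99.6 : 44.0 : 7.3

Expanding (0.60108 + 0.39892)^4:
P(M) = 0.60108^4 = 0.130536
P(M+2) = 4 × 0.60108^3 × 0.39892^1 = 0.346531
P(M+4) = 6 × 0.60108^2 × 0.39892^2 = 0.344975
P(M+6) = 4 × 0.60108^1 × 0.39892^3 = 0.152633
P(M+8) = 0.39892^4 = 0.025325
The M+2 peak is largest (0.346531); scaling to 100 gives 37.7 : 100.0 : 99.6 : 44.0 : 7.3.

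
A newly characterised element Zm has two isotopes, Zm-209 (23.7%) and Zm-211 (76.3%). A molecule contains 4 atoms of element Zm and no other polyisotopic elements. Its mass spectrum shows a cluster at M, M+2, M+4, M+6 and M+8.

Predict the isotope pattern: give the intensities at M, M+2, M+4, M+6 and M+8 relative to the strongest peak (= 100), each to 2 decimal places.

0.75 : 9.65 : 46.59 : 100.00 : 80.49

The 4 Zm atoms are independent, so intensities follow the terms of (0.237 + 0.763)^4.
P(M) = 0.237^4 = 0.003155
P(M+2) = 4 × 0.237^3 × 0.763^1 = 0.040628
P(M+4) = 6 × 0.237^2 × 0.763^2 = 0.196199
P(M+6) = 4 × 0.237^1 × 0.763^3 = 0.421097
P(M+8) = 0.763^4 = 0.338921
The M+6 peak is largest (0.421097); scaling to 100 gives 0.75 : 9.65 : 46.59 : 100.00 : 80.49.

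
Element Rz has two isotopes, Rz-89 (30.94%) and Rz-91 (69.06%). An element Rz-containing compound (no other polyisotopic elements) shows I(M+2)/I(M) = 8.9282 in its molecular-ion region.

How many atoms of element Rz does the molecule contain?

With n Rz atoms, P(M+2)/P(M) = C(n,1)·p^(n−1)q / p^n = n·q/p = n · 0.6906/0.3094.
n = 8.9282 × 0.3094/0.6906 = 4.00 ≈ 4

4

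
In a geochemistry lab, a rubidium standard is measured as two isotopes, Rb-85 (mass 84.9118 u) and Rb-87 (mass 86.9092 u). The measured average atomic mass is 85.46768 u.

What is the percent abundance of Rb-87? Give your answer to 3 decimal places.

Let x be the fractional abundance of Rb-85; then Rb-87 has abundance 1 − x.
84.9118·x + 86.9092·(1 − x) = 85.46768
(84.9118 − 86.9092)·x = 85.46768 − 86.9092
x = -1.44152 / -1.9974 = 0.72170 → 72.170% Rb-85, 27.830% Rb-87.

27.830%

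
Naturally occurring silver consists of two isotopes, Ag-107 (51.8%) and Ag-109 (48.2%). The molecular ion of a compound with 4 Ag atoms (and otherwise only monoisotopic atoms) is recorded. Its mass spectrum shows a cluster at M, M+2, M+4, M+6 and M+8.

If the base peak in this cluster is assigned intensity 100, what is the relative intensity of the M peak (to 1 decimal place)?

Binomial terms of (0.518 + 0.482)^4: M 0.0720, M+2 0.2680, M+4 0.3740, M+6 0.2320, M+8 0.0540 → M+4 is the base peak.
P(M+4) = C(4,2) × 0.518^2 × 0.482^2 = 6 × 0.268324 × 0.232324 = 0.374029 (base)
P(M) = C(4,0) × 0.518^4 × 0.482^0 = 1 × 0.07199777 × 1.0000 = 0.071998
Relative intensity = 0.071998 / 0.374029 × 100 = 19.2

19.2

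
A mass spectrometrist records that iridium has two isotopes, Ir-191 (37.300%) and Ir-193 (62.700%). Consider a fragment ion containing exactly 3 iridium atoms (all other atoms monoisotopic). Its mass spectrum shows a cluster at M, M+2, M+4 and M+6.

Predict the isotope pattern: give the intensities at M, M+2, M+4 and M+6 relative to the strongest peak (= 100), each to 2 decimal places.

The 3 Ir atoms are independent, so intensities follow the terms of (0.37300 + 0.62700)^3.
P(M) = 0.37300^3 = 0.051895
P(M+2) = 3 × 0.37300^2 × 0.62700^1 = 0.261702
P(M+4) = 3 × 0.37300^1 × 0.62700^2 = 0.439911
P(M+6) = 0.62700^3 = 0.246492
The M+4 peak is largest (0.439911); scaling to 100 gives 11.80 : 59.49 : 100.00 : 56.03.

11.80 : 59.49 : 100.00 : 56.03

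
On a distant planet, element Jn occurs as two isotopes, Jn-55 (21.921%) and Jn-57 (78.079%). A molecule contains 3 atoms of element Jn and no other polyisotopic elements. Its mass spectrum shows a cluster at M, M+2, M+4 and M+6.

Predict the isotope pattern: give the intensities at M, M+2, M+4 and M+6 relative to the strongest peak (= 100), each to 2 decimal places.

Each Jn atom is independently Jn-55 (p = 0.21921) or Jn-57 (q = 0.78079); the cluster is the binomial expansion (p + q)^3.
P(M) = 0.21921^3 = 0.010534
P(M+2) = 3 × 0.21921^2 × 0.78079^1 = 0.112558
P(M+4) = 3 × 0.21921^1 × 0.78079^2 = 0.400913
P(M+6) = 0.78079^3 = 0.475995
The M+6 peak is largest (0.475995); scaling to 100 gives 2.21 : 23.65 : 84.23 : 100.00.

2.21 : 23.65 : 84.23 : 100.00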